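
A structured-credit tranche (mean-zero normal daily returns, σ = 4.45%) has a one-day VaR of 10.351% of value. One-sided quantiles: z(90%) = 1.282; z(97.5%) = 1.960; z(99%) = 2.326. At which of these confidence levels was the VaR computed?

Implied z = VaR/σ = 10.351 / 4.45 = 2.326.
This matches z(99%) = 2.326.

99%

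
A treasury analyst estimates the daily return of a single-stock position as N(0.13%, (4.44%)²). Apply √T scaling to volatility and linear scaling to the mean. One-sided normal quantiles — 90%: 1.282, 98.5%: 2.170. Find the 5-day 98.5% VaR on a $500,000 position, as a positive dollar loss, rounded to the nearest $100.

σ_{5d} = 4.44% × √5 = 9.928%; μ_{5d} = 5 × 0.13% = 0.650%.
VaR = −(0.650%) + 2.170 × 9.928% = 20.894%.
On $500,000: 0.20894 × $500,000 = $104,470.

$104,500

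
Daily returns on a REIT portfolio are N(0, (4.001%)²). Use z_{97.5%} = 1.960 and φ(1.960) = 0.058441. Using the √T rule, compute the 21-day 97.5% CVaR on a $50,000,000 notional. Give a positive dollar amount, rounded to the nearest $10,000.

σ_{21d} = 4.001% × √21 = 18.335%.
ES multiplier = φ(z)/(1−α) = 0.058441/0.025 = 2.338.
ES = 18.335% × 2.338 = 42.867%; on $50,000,000: $21,433,500.

$21,430,000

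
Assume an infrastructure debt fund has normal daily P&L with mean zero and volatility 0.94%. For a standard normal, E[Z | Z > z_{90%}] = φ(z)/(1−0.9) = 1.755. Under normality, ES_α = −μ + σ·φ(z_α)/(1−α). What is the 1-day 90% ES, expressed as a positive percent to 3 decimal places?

ES = 0.94% × 1.755 = 1.650%.

1.650%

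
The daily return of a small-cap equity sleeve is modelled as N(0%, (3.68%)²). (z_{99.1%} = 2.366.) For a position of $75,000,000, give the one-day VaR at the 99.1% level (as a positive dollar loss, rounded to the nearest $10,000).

$6,530,000

VaR = z·σ = 2.366 × 3.68% = 8.707%.
On $75,000,000: 0.08707 × $75,000,000 = $6,530,250.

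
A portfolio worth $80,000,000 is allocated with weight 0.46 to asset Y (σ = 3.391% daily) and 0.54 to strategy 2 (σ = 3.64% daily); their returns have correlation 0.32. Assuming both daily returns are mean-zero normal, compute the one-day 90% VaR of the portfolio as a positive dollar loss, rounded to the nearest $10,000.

$2,950,000

σ_p² = 0.46²·3.391² + 0.54²·3.64² + 2·0.32·0.46·0.54·3.391·3.64 = 8.2590 (%²).
σ_p = √8.2590 = 2.874%.
At 90%, z = 1.282.
VaR = 1.282 × 2.874% = 3.684%; on $80,000,000 that is $2,947,200.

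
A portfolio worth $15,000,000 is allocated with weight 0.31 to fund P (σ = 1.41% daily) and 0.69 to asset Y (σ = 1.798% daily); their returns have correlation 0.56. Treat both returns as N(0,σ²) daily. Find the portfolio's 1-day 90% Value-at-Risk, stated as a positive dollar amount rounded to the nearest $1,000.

σ_p² = 0.31²·1.41² + 0.69²·1.798² + 2·0.56·0.31·0.69·1.41·1.798 = 2.3375 (%²).
σ_p = √2.3375 = 1.529%.
At 90%, z = 1.282.
VaR = 1.282 × 1.529% = 1.960%; on $15,000,000 that is $294,000.

$294,000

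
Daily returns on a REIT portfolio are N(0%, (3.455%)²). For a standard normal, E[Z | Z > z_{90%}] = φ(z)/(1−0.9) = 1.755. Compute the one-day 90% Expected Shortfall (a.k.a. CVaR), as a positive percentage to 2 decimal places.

6.06%

ES = 3.455% × 1.755 = 6.064%.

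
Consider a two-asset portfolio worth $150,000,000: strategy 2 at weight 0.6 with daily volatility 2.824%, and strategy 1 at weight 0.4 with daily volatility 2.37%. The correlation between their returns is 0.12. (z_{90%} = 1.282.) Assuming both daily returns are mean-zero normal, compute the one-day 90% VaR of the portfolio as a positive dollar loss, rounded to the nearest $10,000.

$3,920,000

σ_p² = 0.6²·2.824² + 0.4²·2.37² + 2·0.12·0.6·0.4·2.824·2.37 = 4.1552 (%²).
σ_p = √4.1552 = 2.038%.
VaR = 1.282 × 2.038% = 2.613%; on $150,000,000 that is $3,919,500.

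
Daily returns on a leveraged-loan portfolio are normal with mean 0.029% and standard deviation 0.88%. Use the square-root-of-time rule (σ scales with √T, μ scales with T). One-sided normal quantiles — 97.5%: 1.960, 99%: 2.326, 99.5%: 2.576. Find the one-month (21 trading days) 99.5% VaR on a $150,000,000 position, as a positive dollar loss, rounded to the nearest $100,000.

$14,700,000

σ_{21d} = 0.88% × √21 = 4.033%; μ_{21d} = 21 × 0.029% = 0.609%.
VaR = −(0.609%) + 2.576 × 4.033% = 9.780%.
On $150,000,000: 0.09780 × $150,000,000 = $14,670,000.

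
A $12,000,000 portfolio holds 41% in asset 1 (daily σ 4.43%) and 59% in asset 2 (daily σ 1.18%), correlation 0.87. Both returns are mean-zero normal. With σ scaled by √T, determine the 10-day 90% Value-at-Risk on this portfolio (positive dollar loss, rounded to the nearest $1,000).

$1,190,000

σ_p = √(0.41²·4.43² + 0.59²·1.18² + 2·0.87·0.41·0.59·4.43·1.18) = 2.446%.
σ_{10d} = 2.446% × √10 = 7.735%.
z(90%) = 1.282.
VaR = 1.282 × 7.735% = 9.916%; on $12,000,000 that is $1,189,920.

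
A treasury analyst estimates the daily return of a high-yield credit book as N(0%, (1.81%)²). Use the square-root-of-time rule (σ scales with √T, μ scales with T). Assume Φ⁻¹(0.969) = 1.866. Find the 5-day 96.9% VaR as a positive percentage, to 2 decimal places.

7.55%

σ_{5d} = 1.81% × √5 = 4.047%.
VaR = 1.866 × 4.047% = 7.552%.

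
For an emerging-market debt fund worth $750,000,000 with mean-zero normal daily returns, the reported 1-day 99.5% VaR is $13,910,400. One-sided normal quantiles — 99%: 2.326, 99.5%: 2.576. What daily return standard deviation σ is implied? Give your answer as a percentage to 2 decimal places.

VaR as a fraction: $13,910,400 / $750,000,000 = 1.855%.
σ = VaR / z = 1.855% / 2.576 = 0.720%.

0.72%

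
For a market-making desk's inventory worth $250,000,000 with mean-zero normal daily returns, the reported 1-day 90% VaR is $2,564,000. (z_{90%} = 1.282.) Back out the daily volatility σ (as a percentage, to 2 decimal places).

0.80%

VaR as a fraction: $2,564,000 / $250,000,000 = 1.026%.
σ = VaR / z = 1.026% / 1.282 = 0.800%.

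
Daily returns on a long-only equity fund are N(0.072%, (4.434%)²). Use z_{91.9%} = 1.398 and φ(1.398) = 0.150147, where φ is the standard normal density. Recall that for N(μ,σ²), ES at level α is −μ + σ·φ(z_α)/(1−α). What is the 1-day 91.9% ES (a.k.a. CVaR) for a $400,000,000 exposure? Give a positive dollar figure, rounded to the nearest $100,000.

Tail multiplier: φ(z)/(1−α) = 0.150147 / 0.081 = 1.854.
ES = −(0.072%) + 4.434% × 1.854 = 8.149%.
On $400,000,000: 0.08149 × $400,000,000 = $32,596,000.

$32,600,000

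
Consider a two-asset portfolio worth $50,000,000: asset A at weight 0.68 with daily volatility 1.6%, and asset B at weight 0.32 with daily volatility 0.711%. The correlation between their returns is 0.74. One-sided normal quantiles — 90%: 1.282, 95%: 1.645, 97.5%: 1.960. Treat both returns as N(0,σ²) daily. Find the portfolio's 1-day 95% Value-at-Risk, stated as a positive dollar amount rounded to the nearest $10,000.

$1,040,000

σ_p² = 0.68²·1.6² + 0.32²·0.711² + 2·0.74·0.68·0.32·1.6·0.711 = 1.6019 (%²).
σ_p = √1.6019 = 1.266%.
VaR = 1.645 × 1.266% = 2.083%; on $50,000,000 that is $1,041,500.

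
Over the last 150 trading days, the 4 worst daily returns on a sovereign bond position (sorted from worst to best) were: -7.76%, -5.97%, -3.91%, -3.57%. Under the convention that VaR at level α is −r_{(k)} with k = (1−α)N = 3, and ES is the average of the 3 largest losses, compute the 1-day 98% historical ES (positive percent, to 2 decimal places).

The 3 worst returns sum to -17.64%.
ES = −(-17.64%) / 3 = 5.88%.

5.88%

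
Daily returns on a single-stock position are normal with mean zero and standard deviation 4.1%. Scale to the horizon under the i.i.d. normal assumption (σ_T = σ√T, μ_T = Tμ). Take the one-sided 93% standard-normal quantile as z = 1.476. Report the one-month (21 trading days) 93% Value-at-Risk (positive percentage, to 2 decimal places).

27.73%

σ_{21d} = 4.1% × √21 = 18.789%.
VaR = 1.476 × 18.789% = 27.733%.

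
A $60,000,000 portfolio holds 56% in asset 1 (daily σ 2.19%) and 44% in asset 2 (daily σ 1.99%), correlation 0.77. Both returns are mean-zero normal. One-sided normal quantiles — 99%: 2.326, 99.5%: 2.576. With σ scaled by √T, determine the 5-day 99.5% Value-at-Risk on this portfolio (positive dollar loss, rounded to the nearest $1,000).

$6,847,000

σ_p = √(0.56²·2.19² + 0.44²·1.99² + 2·0.77·0.56·0.44·2.19·1.99) = 1.981%.
σ_{5d} = 1.981% × √5 = 4.430%.
VaR = 2.576 × 4.430% = 11.412%; on $60,000,000 that is $6,847,200.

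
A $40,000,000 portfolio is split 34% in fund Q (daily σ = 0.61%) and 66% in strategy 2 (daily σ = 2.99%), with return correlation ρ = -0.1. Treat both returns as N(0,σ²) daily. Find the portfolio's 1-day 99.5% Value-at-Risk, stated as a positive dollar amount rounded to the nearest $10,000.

σ_p² = 0.34²·0.61² + 0.66²·2.99² + 2·-0.1·0.34·0.66·0.61·2.99 = 3.8555 (%²).
σ_p = √3.8555 = 1.964%.
At 99.5%, z = 2.576.
VaR = 2.576 × 1.964% = 5.059%; on $40,000,000 that is $2,023,600.

$2,020,000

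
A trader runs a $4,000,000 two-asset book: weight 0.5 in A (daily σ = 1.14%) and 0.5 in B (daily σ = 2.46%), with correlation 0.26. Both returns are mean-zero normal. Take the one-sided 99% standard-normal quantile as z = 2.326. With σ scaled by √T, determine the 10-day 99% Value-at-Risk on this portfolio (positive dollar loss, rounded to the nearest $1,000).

$437,000

σ_p = √(0.5²·1.14² + 0.5²·2.46² + 2·0.26·0.5·0.5·1.14·2.46) = 1.484%.
σ_{10d} = 1.484% × √10 = 4.693%.
VaR = 2.326 × 4.693% = 10.916%; on $4,000,000 that is $436,640.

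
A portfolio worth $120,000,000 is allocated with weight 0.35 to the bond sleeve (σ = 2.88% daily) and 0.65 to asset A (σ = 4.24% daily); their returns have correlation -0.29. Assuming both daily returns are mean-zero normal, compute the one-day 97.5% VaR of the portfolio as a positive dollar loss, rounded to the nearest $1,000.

σ_p² = 0.35²·2.88² + 0.65²·4.24² + 2·-0.29·0.35·0.65·2.88·4.24 = 7.0003 (%²).
σ_p = √7.0003 = 2.646%.
At 97.5%, z = 1.960.
VaR = 1.960 × 2.646% = 5.186%; on $120,000,000 that is $6,223,200.

$6,223,000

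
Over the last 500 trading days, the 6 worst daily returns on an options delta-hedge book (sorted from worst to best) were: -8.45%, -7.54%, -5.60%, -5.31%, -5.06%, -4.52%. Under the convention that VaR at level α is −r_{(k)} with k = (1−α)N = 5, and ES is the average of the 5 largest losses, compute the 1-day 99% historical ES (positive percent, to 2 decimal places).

6.39%

The 5 worst returns sum to -31.96%.
ES = −(-31.96%) / 5 = 6.392% ≈ 6.39%.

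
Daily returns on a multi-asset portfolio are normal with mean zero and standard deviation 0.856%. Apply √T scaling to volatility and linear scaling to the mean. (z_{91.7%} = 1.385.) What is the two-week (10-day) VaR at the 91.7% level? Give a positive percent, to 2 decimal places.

σ_{10d} = 0.856% × √10 = 2.707%.
VaR = 1.385 × 2.707% = 3.749%.

3.75%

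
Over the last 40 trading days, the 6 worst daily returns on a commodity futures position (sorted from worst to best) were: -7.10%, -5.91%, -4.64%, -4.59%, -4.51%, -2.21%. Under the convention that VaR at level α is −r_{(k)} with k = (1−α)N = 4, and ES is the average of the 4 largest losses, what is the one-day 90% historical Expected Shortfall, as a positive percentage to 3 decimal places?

The 4 worst returns sum to -22.24%.
ES = −(-22.24%) / 4 = 5.56% ≈ 5.560%.

5.560%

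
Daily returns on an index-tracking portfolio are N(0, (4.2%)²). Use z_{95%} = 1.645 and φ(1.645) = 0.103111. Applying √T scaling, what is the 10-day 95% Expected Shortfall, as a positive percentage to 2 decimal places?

27.39%

σ_{10d} = 4.2% × √10 = 13.282%.
ES multiplier = φ(z)/(1−α) = 0.103111/0.05 = 2.062.
ES = 13.282% × 2.062 = 27.387%.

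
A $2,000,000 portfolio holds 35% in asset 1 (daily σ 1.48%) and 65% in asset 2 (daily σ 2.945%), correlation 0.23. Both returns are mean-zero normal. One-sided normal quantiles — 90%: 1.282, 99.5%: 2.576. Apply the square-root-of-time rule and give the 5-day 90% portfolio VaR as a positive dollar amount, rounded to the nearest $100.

$120,100

σ_p = √(0.35²·1.48² + 0.65²·2.945² + 2·0.23·0.35·0.65·1.48·2.945) = 2.095%.
σ_{5d} = 2.095% × √5 = 4.685%.
VaR = 1.282 × 4.685% = 6.006%; on $2,000,000 that is $120,120.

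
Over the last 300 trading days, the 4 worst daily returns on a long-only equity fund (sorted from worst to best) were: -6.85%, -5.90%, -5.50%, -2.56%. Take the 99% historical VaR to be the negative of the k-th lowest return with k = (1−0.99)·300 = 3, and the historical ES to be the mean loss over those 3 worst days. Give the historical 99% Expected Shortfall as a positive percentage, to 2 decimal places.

The 3 worst returns sum to -18.25%.
ES = −(-18.25%) / 3 = 6.0833…% ≈ 6.08%.

6.08%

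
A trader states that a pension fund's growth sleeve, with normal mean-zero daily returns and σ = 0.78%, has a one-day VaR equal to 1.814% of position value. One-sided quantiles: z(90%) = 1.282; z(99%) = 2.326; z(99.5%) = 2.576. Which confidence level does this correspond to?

Implied z = VaR/σ = 1.814 / 0.78 = 2.326.
This matches z(99%) = 2.326.

99%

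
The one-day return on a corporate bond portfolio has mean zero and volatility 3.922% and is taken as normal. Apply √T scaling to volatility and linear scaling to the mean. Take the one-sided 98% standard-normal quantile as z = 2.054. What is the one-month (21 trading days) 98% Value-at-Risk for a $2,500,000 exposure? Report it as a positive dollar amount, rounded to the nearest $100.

σ_{21d} = 3.922% × √21 = 17.973%.
VaR = 2.054 × 17.973% = 36.917%.
On $2,500,000: 0.36917 × $2,500,000 = $922,925.

$922,900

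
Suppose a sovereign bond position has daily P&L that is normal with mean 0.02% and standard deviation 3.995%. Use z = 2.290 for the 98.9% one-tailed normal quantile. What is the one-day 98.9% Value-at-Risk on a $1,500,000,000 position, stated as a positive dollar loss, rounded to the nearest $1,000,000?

VaR = −μ + z·σ = −(0.02%) + 2.290 × 3.995% = 9.129%.
On $1,500,000,000: 0.09129 × $1,500,000,000 = $136,935,000.

$137,000,000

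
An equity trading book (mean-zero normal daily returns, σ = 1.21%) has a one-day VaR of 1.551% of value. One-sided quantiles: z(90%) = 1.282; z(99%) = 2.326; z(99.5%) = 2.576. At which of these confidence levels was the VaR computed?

Implied z = VaR/σ = 1.551 / 1.21 = 1.282.
This matches z(90%) = 1.282.

90%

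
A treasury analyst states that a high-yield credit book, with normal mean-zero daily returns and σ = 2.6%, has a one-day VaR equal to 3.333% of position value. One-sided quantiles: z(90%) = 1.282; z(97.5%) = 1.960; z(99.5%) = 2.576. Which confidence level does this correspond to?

90%

Implied z = VaR/σ = 3.333 / 2.6 = 1.282.
This matches z(90%) = 1.282.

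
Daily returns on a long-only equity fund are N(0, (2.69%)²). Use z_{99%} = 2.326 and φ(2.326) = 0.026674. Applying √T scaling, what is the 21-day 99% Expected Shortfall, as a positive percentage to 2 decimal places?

32.88%

σ_{21d} = 2.69% × √21 = 12.327%.
ES multiplier = φ(z)/(1−α) = 0.026674/0.01 = 2.667.
ES = 12.327% × 2.667 = 32.876%.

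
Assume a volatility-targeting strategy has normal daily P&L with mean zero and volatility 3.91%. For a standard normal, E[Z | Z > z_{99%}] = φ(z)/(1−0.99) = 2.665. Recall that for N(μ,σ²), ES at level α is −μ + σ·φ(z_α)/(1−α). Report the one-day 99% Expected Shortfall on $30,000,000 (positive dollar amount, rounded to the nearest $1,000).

ES = 3.91% × 2.665 = 10.420%.
On $30,000,000: 0.10420 × $30,000,000 = $3,126,000.

$3,126,000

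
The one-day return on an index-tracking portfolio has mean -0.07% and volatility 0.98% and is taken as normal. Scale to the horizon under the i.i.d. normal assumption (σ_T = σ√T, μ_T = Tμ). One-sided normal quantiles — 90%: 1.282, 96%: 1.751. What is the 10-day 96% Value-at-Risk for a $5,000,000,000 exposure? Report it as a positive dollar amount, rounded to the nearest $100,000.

$306,300,000

σ_{10d} = 0.98% × √10 = 3.099%; μ_{10d} = 10 × -0.07% = -0.700%.
VaR = −(-0.700%) + 1.751 × 3.099% = 6.126%.
On $5,000,000,000: 0.06126 × $5,000,000,000 = $306,300,000.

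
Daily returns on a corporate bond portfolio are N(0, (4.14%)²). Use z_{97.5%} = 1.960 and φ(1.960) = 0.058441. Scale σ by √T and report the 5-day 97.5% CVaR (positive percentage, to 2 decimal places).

σ_{5d} = 4.14% × √5 = 9.257%.
ES multiplier = φ(z)/(1−α) = 0.058441/0.025 = 2.338.
ES = 9.257% × 2.338 = 21.643%.

21.64%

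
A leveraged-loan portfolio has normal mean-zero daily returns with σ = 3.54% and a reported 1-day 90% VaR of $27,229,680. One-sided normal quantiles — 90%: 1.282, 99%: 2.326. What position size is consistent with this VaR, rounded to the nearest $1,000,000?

$600,000,000

VaR as a fraction of value: z·σ = 1.282 × 3.54% = 4.53828%.
Position = $27,229,680 / 0.0453828 = $600,000,000.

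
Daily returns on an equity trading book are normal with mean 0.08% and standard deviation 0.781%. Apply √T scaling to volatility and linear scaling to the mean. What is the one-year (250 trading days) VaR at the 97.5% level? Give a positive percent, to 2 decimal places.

4.20%

At 97.5%, z = 1.960.
σ_{250d} = 0.781% × √250 = 12.349%; μ_{250d} = 250 × 0.08% = 20.000%.
VaR = −(20.000%) + 1.960 × 12.349% = 4.204%.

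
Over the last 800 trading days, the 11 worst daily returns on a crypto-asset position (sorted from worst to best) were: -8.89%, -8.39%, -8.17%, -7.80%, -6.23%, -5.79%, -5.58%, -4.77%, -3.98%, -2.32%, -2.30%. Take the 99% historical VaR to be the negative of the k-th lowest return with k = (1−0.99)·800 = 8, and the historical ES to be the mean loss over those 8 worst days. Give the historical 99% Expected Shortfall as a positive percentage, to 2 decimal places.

6.95%

The 8 worst returns sum to -55.62%.
ES = −(-55.62%) / 8 = 6.9525% ≈ 6.95%.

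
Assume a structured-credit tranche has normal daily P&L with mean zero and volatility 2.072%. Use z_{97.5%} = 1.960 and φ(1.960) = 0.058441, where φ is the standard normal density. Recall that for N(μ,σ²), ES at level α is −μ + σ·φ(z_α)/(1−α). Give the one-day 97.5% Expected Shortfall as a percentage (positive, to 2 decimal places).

4.84%

Tail multiplier: φ(z)/(1−α) = 0.058441 / 0.025 = 2.338.
ES = 2.072% × 2.338 = 4.844%.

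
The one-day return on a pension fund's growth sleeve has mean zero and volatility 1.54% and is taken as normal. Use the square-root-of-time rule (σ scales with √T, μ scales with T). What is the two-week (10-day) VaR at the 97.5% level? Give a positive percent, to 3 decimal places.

9.545%

At 97.5%, z = 1.960.
σ_{10d} = 1.54% × √10 = 4.870%.
VaR = 1.960 × 4.870% = 9.545%.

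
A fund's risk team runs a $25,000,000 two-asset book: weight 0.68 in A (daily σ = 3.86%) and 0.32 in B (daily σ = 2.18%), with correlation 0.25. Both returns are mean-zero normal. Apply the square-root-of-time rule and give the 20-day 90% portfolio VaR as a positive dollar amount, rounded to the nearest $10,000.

$4,130,000

σ_p = √(0.68²·3.86² + 0.32²·2.18² + 2·0.25·0.68·0.32·3.86·2.18) = 2.880%.
σ_{20d} = 2.880% × √20 = 12.880%.
z(90%) = 1.282.
VaR = 1.282 × 12.880% = 16.512%; on $25,000,000 that is $4,128,000.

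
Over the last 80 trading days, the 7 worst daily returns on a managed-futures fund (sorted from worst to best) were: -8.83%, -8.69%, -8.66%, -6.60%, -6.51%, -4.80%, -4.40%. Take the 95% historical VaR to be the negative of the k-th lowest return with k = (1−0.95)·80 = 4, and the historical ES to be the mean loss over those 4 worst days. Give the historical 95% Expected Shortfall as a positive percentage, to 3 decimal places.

8.195%

The 4 worst returns sum to -32.78%.
ES = −(-32.78%) / 4 = 8.195%.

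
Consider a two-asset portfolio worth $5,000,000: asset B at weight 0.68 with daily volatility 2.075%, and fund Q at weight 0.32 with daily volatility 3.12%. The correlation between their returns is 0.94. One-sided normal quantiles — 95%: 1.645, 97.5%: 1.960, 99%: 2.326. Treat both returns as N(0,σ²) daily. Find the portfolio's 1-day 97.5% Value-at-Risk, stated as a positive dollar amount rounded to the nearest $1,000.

$233,000

σ_p² = 0.68²·2.075² + 0.32²·3.12² + 2·0.94·0.68·0.32·2.075·3.12 = 5.6362 (%²).
σ_p = √5.6362 = 2.374%.
VaR = 1.960 × 2.374% = 4.653%; on $5,000,000 that is $232,650.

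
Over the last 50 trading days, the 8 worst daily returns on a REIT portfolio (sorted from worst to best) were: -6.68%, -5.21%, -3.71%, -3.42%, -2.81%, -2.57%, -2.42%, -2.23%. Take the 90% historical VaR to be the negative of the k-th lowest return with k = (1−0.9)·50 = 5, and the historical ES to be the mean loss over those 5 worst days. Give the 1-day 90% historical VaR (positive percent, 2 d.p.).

k = 5; the 5th lowest return is -2.81%, so VaR = 2.81%.

2.81%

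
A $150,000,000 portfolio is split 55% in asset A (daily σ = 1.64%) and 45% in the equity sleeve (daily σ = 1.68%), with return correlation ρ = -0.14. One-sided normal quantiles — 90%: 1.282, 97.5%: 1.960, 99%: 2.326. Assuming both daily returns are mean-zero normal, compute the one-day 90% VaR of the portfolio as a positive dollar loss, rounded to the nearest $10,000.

σ_p² = 0.55²·1.64² + 0.45²·1.68² + 2·-0.14·0.55·0.45·1.64·1.68 = 1.1942 (%²).
σ_p = √1.1942 = 1.093%.
VaR = 1.282 × 1.093% = 1.401%; on $150,000,000 that is $2,101,500.

$2,100,000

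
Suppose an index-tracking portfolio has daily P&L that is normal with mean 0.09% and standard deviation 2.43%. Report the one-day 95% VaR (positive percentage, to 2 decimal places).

3.91%

At 95% one-sided, z = 1.645.
VaR = −μ + z·σ = −(0.09%) + 1.645 × 2.43% = 3.907%.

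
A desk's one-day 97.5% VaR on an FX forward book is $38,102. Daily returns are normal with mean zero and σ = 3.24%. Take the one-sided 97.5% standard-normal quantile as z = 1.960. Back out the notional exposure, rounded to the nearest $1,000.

VaR as a fraction of value: z·σ = 1.960 × 3.24% = 6.3504%.
Position = $38,102 / 0.063504 = $599,994.

$600,000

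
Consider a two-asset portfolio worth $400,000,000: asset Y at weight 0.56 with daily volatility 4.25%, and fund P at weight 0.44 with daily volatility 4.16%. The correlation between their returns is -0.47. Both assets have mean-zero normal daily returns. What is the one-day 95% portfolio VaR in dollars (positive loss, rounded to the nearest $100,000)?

σ_p² = 0.56²·4.25² + 0.44²·4.16² + 2·-0.47·0.56·0.44·4.25·4.16 = 4.9198 (%²).
σ_p = √4.9198 = 2.218%.
At 95%, z = 1.645.
VaR = 1.645 × 2.218% = 3.649%; on $400,000,000 that is $14,596,000.

$14,600,000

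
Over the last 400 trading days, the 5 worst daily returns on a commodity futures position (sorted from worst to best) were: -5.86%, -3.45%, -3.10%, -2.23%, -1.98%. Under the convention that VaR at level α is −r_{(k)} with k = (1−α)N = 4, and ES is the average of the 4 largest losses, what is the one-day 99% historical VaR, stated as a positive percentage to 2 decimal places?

2.23%

k = 4; the 4th lowest return is -2.23%, so VaR = 2.23%.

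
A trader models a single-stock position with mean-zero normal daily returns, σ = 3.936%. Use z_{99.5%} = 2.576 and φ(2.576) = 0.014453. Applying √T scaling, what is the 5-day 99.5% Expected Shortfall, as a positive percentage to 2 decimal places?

σ_{5d} = 3.936% × √5 = 8.801%.
ES multiplier = φ(z)/(1−α) = 0.014453/0.005 = 2.891.
ES = 8.801% × 2.891 = 25.444%.

25.44%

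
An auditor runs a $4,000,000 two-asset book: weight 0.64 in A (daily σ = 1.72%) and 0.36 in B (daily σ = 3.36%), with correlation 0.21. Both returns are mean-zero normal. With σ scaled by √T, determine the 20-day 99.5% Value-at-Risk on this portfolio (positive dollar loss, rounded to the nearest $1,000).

$829,000

σ_p = √(0.64²·1.72² + 0.36²·3.36² + 2·0.21·0.64·0.36·1.72·3.36) = 1.798%.
σ_{20d} = 1.798% × √20 = 8.041%.
z(99.5%) = 2.576.
VaR = 2.576 × 8.041% = 20.714%; on $4,000,000 that is $828,560.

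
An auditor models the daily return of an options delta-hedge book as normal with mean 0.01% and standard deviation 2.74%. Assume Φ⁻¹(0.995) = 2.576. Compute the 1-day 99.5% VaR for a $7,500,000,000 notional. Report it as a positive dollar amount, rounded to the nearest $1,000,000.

$529,000,000

VaR = −μ + z·σ = −(0.01%) + 2.576 × 2.74% = 7.048%.
On $7,500,000,000: 0.07048 × $7,500,000,000 = $528,600,000.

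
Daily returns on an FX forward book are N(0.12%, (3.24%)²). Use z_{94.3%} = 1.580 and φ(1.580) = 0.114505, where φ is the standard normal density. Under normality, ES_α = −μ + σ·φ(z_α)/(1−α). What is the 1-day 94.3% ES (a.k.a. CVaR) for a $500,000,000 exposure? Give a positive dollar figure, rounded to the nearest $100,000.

$31,900,000

Tail multiplier: φ(z)/(1−α) = 0.114505 / 0.057 = 2.009.
ES = −(0.12%) + 3.24% × 2.009 = 6.389%.
On $500,000,000: 0.06389 × $500,000,000 = $31,945,000.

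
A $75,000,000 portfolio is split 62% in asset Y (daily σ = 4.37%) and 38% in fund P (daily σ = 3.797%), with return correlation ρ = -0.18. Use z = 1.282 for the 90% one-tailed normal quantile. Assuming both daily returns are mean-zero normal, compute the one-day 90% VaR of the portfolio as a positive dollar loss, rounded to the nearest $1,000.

$2,722,000

σ_p² = 0.62²·4.37² + 0.38²·3.797² + 2·-0.18·0.62·0.38·4.37·3.797 = 8.0154 (%²).
σ_p = √8.0154 = 2.831%.
VaR = 1.282 × 2.831% = 3.629%; on $75,000,000 that is $2,721,750.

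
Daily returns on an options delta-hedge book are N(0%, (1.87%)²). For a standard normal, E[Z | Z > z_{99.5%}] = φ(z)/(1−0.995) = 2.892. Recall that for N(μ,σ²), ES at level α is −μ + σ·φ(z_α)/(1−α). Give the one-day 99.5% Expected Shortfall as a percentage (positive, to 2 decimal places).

ES = 1.87% × 2.892 = 5.408%.

5.41%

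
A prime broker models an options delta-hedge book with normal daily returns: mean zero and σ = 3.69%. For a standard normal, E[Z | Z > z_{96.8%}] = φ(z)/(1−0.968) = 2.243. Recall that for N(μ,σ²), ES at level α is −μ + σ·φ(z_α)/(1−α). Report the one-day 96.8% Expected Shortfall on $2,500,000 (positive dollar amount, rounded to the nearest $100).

$206,900

ES = 3.69% × 2.243 = 8.277%.
On $2,500,000: 0.08277 × $2,500,000 = $206,925.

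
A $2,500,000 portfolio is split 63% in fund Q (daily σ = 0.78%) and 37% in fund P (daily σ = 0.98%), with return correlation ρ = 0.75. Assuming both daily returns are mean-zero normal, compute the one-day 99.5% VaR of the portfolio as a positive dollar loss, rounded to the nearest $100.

σ_p² = 0.63²·0.78² + 0.37²·0.98² + 2·0.75·0.63·0.37·0.78·0.98 = 0.6402 (%²).
σ_p = √0.6402 = 0.800%.
At 99.5%, z = 2.576.
VaR = 2.576 × 0.800% = 2.061%; on $2,500,000 that is $51,525.

$51,500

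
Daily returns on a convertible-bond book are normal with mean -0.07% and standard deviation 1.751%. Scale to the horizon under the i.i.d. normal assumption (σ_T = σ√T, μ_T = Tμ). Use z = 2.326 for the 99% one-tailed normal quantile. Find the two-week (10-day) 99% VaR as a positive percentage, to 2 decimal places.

13.58%

σ_{10d} = 1.751% × √10 = 5.537%; μ_{10d} = 10 × -0.07% = -0.700%.
VaR = −(-0.700%) + 2.326 × 5.537% = 13.579%.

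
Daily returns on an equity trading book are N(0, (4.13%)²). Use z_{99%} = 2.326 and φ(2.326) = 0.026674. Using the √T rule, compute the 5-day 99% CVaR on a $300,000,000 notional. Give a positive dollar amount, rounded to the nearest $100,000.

σ_{5d} = 4.13% × √5 = 9.235%.
ES multiplier = φ(z)/(1−α) = 0.026674/0.01 = 2.667.
ES = 9.235% × 2.667 = 24.630%; on $300,000,000: $73,890,000.

$73,900,000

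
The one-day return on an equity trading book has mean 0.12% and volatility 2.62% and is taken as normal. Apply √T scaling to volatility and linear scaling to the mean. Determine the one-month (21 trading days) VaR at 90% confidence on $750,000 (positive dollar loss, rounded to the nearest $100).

At 90%, z = 1.282.
σ_{21d} = 2.62% × √21 = 12.006%; μ_{21d} = 21 × 0.12% = 2.520%.
VaR = −(2.520%) + 1.282 × 12.006% = 12.872%.
On $750,000: 0.12872 × $750,000 = $96,540.

$96,500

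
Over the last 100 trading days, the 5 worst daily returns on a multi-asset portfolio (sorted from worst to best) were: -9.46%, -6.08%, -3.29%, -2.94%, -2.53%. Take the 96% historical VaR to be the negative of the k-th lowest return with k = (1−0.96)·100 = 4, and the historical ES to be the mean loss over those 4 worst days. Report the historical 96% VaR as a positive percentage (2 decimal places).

k = 4; the 4th lowest return is -2.94%, so VaR = 2.94%.

2.94%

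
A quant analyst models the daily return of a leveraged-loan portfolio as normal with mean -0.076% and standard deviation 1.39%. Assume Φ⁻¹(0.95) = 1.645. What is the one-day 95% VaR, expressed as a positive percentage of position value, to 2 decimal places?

2.36%

VaR = −μ + z·σ = −(-0.076%) + 1.645 × 1.39% = 2.363%.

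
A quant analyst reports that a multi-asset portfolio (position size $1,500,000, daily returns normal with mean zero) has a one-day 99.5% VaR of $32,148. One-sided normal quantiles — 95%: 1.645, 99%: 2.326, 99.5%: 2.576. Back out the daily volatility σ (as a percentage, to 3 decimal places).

VaR as a fraction: $32,148 / $1,500,000 = 2.143%.
σ = VaR / z = 2.143% / 2.576 = 0.832%.

0.832%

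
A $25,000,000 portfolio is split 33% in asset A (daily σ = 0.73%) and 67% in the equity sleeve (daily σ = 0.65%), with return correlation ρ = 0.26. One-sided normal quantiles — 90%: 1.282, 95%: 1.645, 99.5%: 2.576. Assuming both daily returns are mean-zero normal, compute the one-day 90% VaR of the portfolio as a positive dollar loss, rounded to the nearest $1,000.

σ_p² = 0.33²·0.73² + 0.67²·0.65² + 2·0.26·0.33·0.67·0.73·0.65 = 0.3022 (%²).
σ_p = √0.3022 = 0.550%.
VaR = 1.282 × 0.550% = 0.705%; on $25,000,000 that is $176,250.

$176,000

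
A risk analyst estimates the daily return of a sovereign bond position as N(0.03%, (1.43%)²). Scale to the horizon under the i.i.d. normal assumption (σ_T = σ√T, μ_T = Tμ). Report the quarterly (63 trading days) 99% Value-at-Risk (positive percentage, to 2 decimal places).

24.51%

At 99%, z = 2.326.
σ_{63d} = 1.43% × √63 = 11.350%; μ_{63d} = 63 × 0.03% = 1.890%.
VaR = −(1.890%) + 2.326 × 11.350% = 24.510%.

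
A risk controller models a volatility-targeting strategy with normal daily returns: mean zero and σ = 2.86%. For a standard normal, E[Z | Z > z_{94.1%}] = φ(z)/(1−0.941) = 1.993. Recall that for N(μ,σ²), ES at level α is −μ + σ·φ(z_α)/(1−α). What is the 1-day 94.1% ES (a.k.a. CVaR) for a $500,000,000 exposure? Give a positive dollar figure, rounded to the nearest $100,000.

ES = 2.86% × 1.993 = 5.700%.
On $500,000,000: 0.05700 × $500,000,000 = $28,500,000.

$28,500,000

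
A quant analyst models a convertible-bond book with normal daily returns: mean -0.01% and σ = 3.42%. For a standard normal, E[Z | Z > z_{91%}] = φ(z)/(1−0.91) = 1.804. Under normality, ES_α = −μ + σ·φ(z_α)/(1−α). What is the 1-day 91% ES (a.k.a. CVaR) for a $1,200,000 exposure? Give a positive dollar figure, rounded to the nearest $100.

$74,200

ES = −(-0.01%) + 3.42% × 1.804 = 6.180%.
On $1,200,000: 0.06180 × $1,200,000 = $74,160.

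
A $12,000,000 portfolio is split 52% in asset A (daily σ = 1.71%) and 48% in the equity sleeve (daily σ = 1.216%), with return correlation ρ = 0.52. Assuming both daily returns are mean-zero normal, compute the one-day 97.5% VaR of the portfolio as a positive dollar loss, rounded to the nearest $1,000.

$304,000

σ_p² = 0.52²·1.71² + 0.48²·1.216² + 2·0.52·0.52·0.48·1.71·1.216 = 1.6711 (%²).
σ_p = √1.6711 = 1.293%.
At 97.5%, z = 1.960.
VaR = 1.960 × 1.293% = 2.534%; on $12,000,000 that is $304,080.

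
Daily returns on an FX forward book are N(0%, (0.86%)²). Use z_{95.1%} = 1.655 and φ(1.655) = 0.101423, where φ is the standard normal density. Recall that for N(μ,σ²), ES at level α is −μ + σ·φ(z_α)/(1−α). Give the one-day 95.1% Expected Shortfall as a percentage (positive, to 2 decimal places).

1.78%

Tail multiplier: φ(z)/(1−α) = 0.101423 / 0.049 = 2.070.
ES = 0.86% × 2.070 = 1.780%.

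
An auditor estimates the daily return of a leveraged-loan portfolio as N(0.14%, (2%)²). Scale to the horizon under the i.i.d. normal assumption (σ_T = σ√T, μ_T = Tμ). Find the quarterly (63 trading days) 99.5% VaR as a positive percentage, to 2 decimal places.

At 99.5%, z = 2.576.
σ_{63d} = 2% × √63 = 15.875%; μ_{63d} = 63 × 0.14% = 8.820%.
VaR = −(8.820%) + 2.576 × 15.875% = 32.074%.

32.07%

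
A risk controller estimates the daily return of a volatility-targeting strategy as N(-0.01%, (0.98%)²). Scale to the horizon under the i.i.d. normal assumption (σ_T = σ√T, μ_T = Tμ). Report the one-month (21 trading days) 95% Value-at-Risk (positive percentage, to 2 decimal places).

At 95%, z = 1.645.
σ_{21d} = 0.98% × √21 = 4.491%; μ_{21d} = 21 × -0.01% = -0.210%.
VaR = −(-0.210%) + 1.645 × 4.491% = 7.598%.

7.60%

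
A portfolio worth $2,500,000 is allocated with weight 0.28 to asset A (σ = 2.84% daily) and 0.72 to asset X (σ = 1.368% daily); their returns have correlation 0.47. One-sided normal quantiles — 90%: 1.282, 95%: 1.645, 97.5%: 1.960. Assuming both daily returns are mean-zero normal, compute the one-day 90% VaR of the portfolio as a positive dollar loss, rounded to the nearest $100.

σ_p² = 0.28²·2.84² + 0.72²·1.368² + 2·0.47·0.28·0.72·2.84·1.368 = 2.3387 (%²).
σ_p = √2.3387 = 1.529%.
VaR = 1.282 × 1.529% = 1.960%; on $2,500,000 that is $49,000.

$49,000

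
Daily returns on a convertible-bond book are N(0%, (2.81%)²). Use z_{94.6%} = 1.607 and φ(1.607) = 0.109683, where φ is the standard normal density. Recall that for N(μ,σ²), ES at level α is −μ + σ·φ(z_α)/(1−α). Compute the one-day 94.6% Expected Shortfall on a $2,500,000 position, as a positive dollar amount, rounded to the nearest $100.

$142,700

Tail multiplier: φ(z)/(1−α) = 0.109683 / 0.054 = 2.031.
ES = 2.81% × 2.031 = 5.707%.
On $2,500,000: 0.05707 × $2,500,000 = $142,675.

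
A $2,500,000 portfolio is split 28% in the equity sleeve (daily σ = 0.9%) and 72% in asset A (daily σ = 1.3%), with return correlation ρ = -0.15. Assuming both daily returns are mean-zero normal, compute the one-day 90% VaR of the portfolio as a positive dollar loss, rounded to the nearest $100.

$29,900

σ_p² = 0.28²·0.9² + 0.72²·1.3² + 2·-0.15·0.28·0.72·0.9·1.3 = 0.8688 (%²).
σ_p = √0.8688 = 0.932%.
At 90%, z = 1.282.
VaR = 1.282 × 0.932% = 1.195%; on $2,500,000 that is $29,875.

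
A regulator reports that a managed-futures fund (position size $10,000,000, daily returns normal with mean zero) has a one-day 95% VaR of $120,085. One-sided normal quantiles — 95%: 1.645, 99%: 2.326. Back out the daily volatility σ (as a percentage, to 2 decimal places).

0.73%

VaR as a fraction: $120,085 / $10,000,000 = 1.201%.
σ = VaR / z = 1.201% / 1.645 = 0.730%.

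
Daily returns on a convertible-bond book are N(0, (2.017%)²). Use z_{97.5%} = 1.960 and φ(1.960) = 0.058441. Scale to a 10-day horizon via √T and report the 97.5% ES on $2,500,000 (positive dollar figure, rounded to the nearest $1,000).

σ_{10d} = 2.017% × √10 = 6.378%.
ES multiplier = φ(z)/(1−α) = 0.058441/0.025 = 2.338.
ES = 6.378% × 2.338 = 14.912%; on $2,500,000: $372,800.

$373,000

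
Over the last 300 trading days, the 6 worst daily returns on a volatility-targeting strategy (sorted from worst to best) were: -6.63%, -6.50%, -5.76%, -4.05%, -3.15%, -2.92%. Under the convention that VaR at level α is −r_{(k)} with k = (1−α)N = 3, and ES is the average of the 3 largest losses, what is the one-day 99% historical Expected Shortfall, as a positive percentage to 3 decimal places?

The 3 worst returns sum to -18.89%.
ES = −(-18.89%) / 3 = 6.2966…% ≈ 6.297%.

6.297%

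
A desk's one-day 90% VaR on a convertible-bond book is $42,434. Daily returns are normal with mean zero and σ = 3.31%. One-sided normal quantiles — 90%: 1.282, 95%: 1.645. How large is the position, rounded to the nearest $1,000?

VaR as a fraction of value: z·σ = 1.282 × 3.31% = 4.24342%.
Position = $42,434 / 0.0424342 = $999,995.

$1,000,000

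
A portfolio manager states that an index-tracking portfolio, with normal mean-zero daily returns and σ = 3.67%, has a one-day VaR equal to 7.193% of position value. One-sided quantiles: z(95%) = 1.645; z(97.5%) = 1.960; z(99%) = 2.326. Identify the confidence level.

Implied z = VaR/σ = 7.193 / 3.67 = 1.960.
This matches z(97.5%) = 1.960.

97.5%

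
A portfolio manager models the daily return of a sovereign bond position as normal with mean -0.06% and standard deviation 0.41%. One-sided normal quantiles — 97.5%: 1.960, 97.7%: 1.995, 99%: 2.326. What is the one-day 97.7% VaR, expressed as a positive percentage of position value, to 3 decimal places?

VaR = −μ + z·σ = −(-0.06%) + 1.995 × 0.41% = 0.878%.

0.878%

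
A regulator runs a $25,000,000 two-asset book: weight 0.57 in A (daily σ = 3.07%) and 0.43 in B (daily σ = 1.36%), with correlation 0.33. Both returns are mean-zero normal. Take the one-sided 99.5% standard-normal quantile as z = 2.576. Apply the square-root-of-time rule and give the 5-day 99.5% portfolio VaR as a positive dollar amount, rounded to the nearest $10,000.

$2,910,000

σ_p = √(0.57²·3.07² + 0.43²·1.36² + 2·0.33·0.57·0.43·3.07·1.36) = 2.020%.
σ_{5d} = 2.020% × √5 = 4.517%.
VaR = 2.576 × 4.517% = 11.636%; on $25,000,000 that is $2,909,000.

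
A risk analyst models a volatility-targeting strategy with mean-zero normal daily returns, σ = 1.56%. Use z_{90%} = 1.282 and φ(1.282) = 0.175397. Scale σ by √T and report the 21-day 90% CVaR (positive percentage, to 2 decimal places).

σ_{21d} = 1.56% × √21 = 7.149%.
ES multiplier = φ(z)/(1−α) = 0.175397/0.1 = 1.754.
ES = 7.149% × 1.754 = 12.539%.

12.54%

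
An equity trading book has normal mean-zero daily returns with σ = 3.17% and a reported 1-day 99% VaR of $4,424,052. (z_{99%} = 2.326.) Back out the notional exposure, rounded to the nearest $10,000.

$60,000,000

VaR as a fraction of value: z·σ = 2.326 × 3.17% = 7.37342%.
Position = $4,424,052 / 0.0737342 = $60,000,000.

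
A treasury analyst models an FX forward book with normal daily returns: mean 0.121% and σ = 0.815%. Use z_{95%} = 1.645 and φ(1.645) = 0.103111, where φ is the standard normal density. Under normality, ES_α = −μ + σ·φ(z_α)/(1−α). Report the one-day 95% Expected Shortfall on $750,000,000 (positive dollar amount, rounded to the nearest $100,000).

$11,700,000

Tail multiplier: φ(z)/(1−α) = 0.103111 / 0.05 = 2.062.
ES = −(0.121%) + 0.815% × 2.062 = 1.560%.
On $750,000,000: 0.01560 × $750,000,000 = $11,700,000.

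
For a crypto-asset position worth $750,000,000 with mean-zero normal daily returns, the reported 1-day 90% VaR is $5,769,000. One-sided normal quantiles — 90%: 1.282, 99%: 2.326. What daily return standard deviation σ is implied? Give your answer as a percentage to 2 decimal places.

0.60%

VaR as a fraction: $5,769,000 / $750,000,000 = 0.769%.
σ = VaR / z = 0.769% / 1.282 = 0.600%.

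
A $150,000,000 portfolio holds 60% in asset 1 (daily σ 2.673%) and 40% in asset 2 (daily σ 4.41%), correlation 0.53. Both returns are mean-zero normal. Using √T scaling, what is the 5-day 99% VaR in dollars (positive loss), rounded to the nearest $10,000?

σ_p = √(0.6²·2.673² + 0.4²·4.41² + 2·0.53·0.6·0.4·2.673·4.41) = 2.947%.
σ_{5d} = 2.947% × √5 = 6.590%.
z(99%) = 2.326.
VaR = 2.326 × 6.590% = 15.328%; on $150,000,000 that is $22,992,000.

$22,990,000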